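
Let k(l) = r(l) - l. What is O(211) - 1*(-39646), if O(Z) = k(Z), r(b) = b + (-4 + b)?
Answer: 39853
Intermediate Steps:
r(b) = -4 + 2*b
k(l) = -4 + l (k(l) = (-4 + 2*l) - l = -4 + l)
O(Z) = -4 + Z
O(211) - 1*(-39646) = (-4 + 211) - 1*(-39646) = 207 + 39646 = 39853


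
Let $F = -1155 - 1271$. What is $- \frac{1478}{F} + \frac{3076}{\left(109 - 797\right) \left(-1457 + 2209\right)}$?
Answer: $\frac{94652419}{156894272} \approx 0.60329$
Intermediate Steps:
$F = -2426$
$- \frac{1478}{F} + \frac{3076}{\left(109 - 797\right) \left(-1457 + 2209\right)} = - \frac{1478}{-2426} + \frac{3076}{\left(109 - 797\right) \left(-1457 + 2209\right)} = \left(-1478\right) \left(- \frac{1}{2426}\right) + \frac{3076}{\left(-688\right) 752} = \frac{739}{1213} + \frac{3076}{-517376} = \frac{739}{1213} + 3076 \left(- \frac{1}{517376}\right) = \frac{739}{1213} - \frac{769}{129344} = \frac{94652419}{156894272}$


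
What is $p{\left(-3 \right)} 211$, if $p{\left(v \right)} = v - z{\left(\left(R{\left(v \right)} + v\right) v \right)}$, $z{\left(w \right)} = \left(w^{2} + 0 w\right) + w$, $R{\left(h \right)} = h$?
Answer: $-72795$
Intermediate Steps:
$z{\left(w \right)} = w + w^{2}$ ($z{\left(w \right)} = \left(w^{2} + 0\right) + w = w^{2} + w = w + w^{2}$)
$p{\left(v \right)} = v - 2 v^{2} \left(1 + 2 v^{2}\right)$ ($p{\left(v \right)} = v - \left(v + v\right) v \left(1 + \left(v + v\right) v\right) = v - 2 v v \left(1 + 2 v v\right) = v - 2 v^{2} \left(1 + 2 v^{2}\right)$)
$p{\left(-3 \right)} 211 = - 3 \left(1 - 4 \left(-3\right)^{3} - -6\right) 211 = - 3 \left(1 - -108 + 6\right) 211 = - 3 \left(1 + 108 + 6\right) 211 = \left(-3\right) 115 \cdot 211 = \left(-345\right) 211 = -72795$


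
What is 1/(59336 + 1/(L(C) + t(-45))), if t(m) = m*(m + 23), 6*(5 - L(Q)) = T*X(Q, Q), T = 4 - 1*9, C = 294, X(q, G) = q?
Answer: 1240/73576641 ≈ 1.6853e-5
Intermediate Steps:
T = -5 (T = 4 - 9 = -5)
L(Q) = 5 + 5*Q/6 (L(Q) = 5 - (-5)*Q/6 = 5 + 5*Q/6)
t(m) = m*(23 + m)
1/(59336 + 1/(L(C) + t(-45))) = 1/(59336 + 1/((5 + (⅚)*294) - 45*(23 - 45))) = 1/(59336 + 1/((5 + 245) - 45*(-22))) = 1/(59336 + 1/(250 + 990)) = 1/(59336 + 1/1240) = 1/(73576641/1240) = 1240/73576641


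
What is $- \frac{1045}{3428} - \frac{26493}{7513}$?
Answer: $- \frac{98669089}{25754564} \approx -3.8311$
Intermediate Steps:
$- \frac{1045}{3428} - \frac{26493}{7513} = - \frac{98669089}{25754564}$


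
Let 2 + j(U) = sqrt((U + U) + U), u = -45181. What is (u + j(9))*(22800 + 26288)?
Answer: -2217943104 + 147264*sqrt(3) ≈ -2.2177e+9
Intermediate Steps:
j(U) = -2 + sqrt(3)*sqrt(U) (j(U) = -2 + sqrt((U + U) + U) = -2 + sqrt(2*U + U) = -2 + sqrt(3*U) = -2 + sqrt(3)*sqrt(U))
(u + j(9))*(22800 + 26288) = (-45181 + (-2 + sqrt(3)*sqrt(9)))*(22800 + 26288) = (-45181 + (-2 + sqrt(3)*3))*49088 = (-45181 + (-2 + 3*sqrt(3)))*49088 = (-45183 + 3*sqrt(3))*49088 = -2217943104 + 147264*sqrt(3)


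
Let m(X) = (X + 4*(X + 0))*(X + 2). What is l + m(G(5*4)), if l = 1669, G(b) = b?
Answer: 3869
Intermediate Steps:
m(X) = 5*X*(2 + X) (m(X) = (X + 4*X)*(2 + X) = (5*X)*(2 + X) = 5*X*(2 + X))
l + m(G(5*4)) = 1669 + 5*(5*4)*(2 + 5*4) = 1669 + 5*20*(2 + 20) = 1669 + 5*20*22 = 1669 + 2200 = 3869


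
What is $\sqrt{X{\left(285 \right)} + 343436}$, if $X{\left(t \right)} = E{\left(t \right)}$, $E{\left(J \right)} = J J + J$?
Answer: $\sqrt{424946} \approx 651.88$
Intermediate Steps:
$E{\left(J \right)} = J + J^{2}$ ($E{\left(J \right)} = J^{2} + J = J + J^{2}$)
$X{\left(t \right)} = t \left(1 + t\right)$
$\sqrt{X{\left(285 \right)} + 343436} = \sqrt{285 \left(1 + 285\right) + 343436} = \sqrt{285 \cdot 286 + 343436} = \sqrt{81510 + 343436} = \sqrt{424946}$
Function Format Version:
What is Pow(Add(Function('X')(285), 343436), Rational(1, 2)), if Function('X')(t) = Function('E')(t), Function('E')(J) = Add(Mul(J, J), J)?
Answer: Pow(424946, Rational(1, 2)) ≈ 651.88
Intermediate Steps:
Function('E')(J) = Add(J, Pow(J, 2)) (Function('E')(J) = Add(Pow(J, 2), J) = Add(J, Pow(J, 2)))
Function('X')(t) = Mul(t, Add(1, t))
Pow(Add(Function('X')(285), 343436), Rational(1, 2)) = Pow(Add(Mul(285, Add(1, 285)), 343436), Rational(1, 2)) = Pow(Add(Mul(285, 286), 343436), Rational(1, 2)) = Pow(Add(81510, 343436), Rational(1, 2)) = Pow(424946, Rational(1, 2))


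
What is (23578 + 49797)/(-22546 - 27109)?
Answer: -14675/9931 ≈ -1.4777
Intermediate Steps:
(23578 + 49797)/(-22546 - 27109) = 73375/(-49655) = 73375*(-1/49655) = -14675/9931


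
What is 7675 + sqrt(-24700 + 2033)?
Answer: 7675 + I*sqrt(22667) ≈ 7675.0 + 150.56*I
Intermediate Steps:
7675 + sqrt(-24700 + 2033) = 7675 + sqrt(-22667) = 7675 + I*sqrt(22667)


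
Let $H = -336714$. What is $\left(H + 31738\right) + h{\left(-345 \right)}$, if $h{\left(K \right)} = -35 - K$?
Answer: $-304666$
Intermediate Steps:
$\left(H + 31738\right) + h{\left(-345 \right)} = \left(-336714 + 31738\right) - -310 = -304976 + \left(-35 + 345\right) = -304976 + 310 = -304666$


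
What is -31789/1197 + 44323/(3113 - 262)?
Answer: -37575808/3412647 ≈ -11.011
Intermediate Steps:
-31789/1197 + 44323/(3113 - 262) = -31789*1/1197 + 44323/2851 = -31789/1197 + 44323*(1/2851) = -31789/1197 + 44323/2851 = -37575808/3412647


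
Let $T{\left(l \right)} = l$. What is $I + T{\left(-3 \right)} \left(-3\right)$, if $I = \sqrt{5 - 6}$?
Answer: $9 + i \approx 9.0 + 1.0 i$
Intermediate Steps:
$I = i$ ($I = \sqrt{-1} = i \approx 1.0 i$)
$I + T{\left(-3 \right)} \left(-3\right) = i - -9 = i + 9 = 9 + i$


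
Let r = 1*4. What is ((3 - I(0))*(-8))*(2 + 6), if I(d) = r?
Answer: 64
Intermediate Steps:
r = 4
I(d) = 4
((3 - I(0))*(-8))*(2 + 6) = ((3 - 1*4)*(-8))*(2 + 6) = ((3 - 4)*(-8))*8 = -1*(-8)*8 = 8*8 = 64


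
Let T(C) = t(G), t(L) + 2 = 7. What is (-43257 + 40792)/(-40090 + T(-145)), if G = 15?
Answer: 493/8017 ≈ 0.061494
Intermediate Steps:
t(L) = 5 (t(L) = -2 + 7 = 5)
T(C) = 5
(-43257 + 40792)/(-40090 + T(-145)) = (-43257 + 40792)/(-40090 + 5) = -2465/(-40085) = -2465*(-1/40085) = 493/8017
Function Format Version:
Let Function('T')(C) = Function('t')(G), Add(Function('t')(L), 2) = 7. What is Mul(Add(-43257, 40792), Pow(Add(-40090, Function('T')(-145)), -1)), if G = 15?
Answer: Rational(493, 8017) ≈ 0.061494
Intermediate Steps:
Function('t')(L) = 5 (Function('t')(L) = Add(-2, 7) = 5)
Function('T')(C) = 5
Mul(Add(-43257, 40792), Pow(Add(-40090, Function('T')(-145)), -1)) = Mul(Add(-43257, 40792), Pow(Add(-40090, 5), -1)) = Mul(-2465, Pow(-40085, -1)) = Mul(-2465, Rational(-1, 40085)) = Rational(493, 8017)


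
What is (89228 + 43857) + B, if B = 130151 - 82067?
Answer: 181169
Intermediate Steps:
B = 48084
(89228 + 43857) + B = (89228 + 43857) + 48084 = 133085 + 48084 = 181169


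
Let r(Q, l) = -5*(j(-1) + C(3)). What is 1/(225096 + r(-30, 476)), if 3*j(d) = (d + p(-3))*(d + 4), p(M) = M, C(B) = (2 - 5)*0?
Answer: 1/225116 ≈ 4.4422e-6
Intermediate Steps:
C(B) = 0 (C(B) = -3*0 = 0)
j(d) = (-3 + d)*(4 + d)/3 (j(d) = ((d - 3)*(d + 4))/3 = ((-3 + d)*(4 + d))/3 = (-3 + d)*(4 + d)/3)
r(Q, l) = 20 (r(Q, l) = -5*((-4 + (⅓)*(-1) + (⅓)*(-1)²) + 0) = -5*((-4 - ⅓ + (⅓)*1) + 0) = -5*((-4 - ⅓ + ⅓) + 0) = -5*(-4 + 0) = -5*(-4) = 20)
1/(225096 + r(-30, 476)) = 1/(225096 + 20) = 1/225116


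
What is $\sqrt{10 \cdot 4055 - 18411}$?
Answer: $13 \sqrt{131} \approx 148.79$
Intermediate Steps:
$\sqrt{10 \cdot 4055 - 18411} = \sqrt{40550 - 18411} = \sqrt{22139} = 13 \sqrt{131}$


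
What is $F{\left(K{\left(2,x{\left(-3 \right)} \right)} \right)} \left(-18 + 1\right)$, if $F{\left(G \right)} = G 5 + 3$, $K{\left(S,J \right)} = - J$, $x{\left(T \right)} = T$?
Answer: $-306$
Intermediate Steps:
$F{\left(G \right)} = 3 + 5 G$ ($F{\left(G \right)} = 5 G + 3 = 3 + 5 G$)
$F{\left(K{\left(2,x{\left(-3 \right)} \right)} \right)} \left(-18 + 1\right) = \left(3 + 5 \left(\left(-1\right) \left(-3\right)\right)\right) \left(-18 + 1\right) = \left(3 + 5 \cdot 3\right) \left(-17\right) = \left(3 + 15\right) \left(-17\right) = 18 \left(-17\right) = -306$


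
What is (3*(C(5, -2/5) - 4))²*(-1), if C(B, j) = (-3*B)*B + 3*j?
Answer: -1447209/25 ≈ -57888.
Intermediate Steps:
C(B, j) = -3*B² + 3*j
(3*(C(5, -2/5) - 4))²*(-1) = (3*((-3*5² + 3*(-2/5)) - 4))²*(-1) = (3*((-3*25 + 3*(-2*⅕)) - 4))²*(-1) = (3*((-75 + 3*(-⅖)) - 4))²*(-1) = (3*((-75 - 6/5) - 4))²*(-1) = (3*(-381/5 - 4))²*(-1) = (3*(-401/5))²*(-1) = (-1203/5)²*(-1) = (1447209/25)*(-1) = -1447209/25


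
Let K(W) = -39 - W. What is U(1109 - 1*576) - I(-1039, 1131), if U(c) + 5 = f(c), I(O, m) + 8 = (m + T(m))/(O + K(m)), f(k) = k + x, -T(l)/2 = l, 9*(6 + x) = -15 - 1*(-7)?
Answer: 10509079/19881 ≈ 528.60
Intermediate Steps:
x = -62/9 (x = -6 + (-15 - 1*(-7))/9 = -6 + (-15 + 7)/9 = -6 + (⅑)*(-8) = -6 - 8/9 = -62/9 ≈ -6.8889)
T(l) = -2*l
f(k) = -62/9 + k (f(k) = k - 62/9 = -62/9 + k)
I(O, m) = -8 - m/(-39 + O - m) (I(O, m) = -8 + (m - 2*m)/(O + (-39 - m)) = -8 + (-m)/(-39 + O - m) = -8 - m/(-39 + O - m))
U(c) = -107/9 + c (U(c) = -5 + (-62/9 + c) = -107/9 + c)
U(1109 - 1*576) - I(-1039, 1131) = (-107/9 + (1109 - 1*576)) - (-312 - 7*1131 + 8*(-1039))/(39 + 1131 - 1*(-1039)) = (-107/9 + (1109 - 576)) - (-312 - 7917 - 8312)/(39 + 1131 + 1039) = (-107/9 + 533) - (-16541)/2209 = 4690/9 - (-16541)/2209 = 4690/9 - 1*(-16541/2209) = 4690/9 + 16541/2209 = 10509079/19881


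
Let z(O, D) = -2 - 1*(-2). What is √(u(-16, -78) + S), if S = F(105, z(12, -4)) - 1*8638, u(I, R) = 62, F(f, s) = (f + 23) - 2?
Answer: 65*I*√2 ≈ 91.924*I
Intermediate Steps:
z(O, D) = 0 (z(O, D) = -2 + 2 = 0)
F(f, s) = 21 + f (F(f, s) = (23 + f) - 2 = 21 + f)
S = -8512 (S = (21 + 105) - 1*8638 = 126 - 8638 = -8512)
√(u(-16, -78) + S) = √(62 - 8512) = √(-8450) = 65*I*√2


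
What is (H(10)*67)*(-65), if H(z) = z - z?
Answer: 0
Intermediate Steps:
H(z) = 0
(H(10)*67)*(-65) = (0*67)*(-65) = 0*(-65) = 0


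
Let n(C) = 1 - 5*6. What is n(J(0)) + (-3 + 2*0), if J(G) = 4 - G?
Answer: -32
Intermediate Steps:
n(C) = -29 (n(C) = 1 - 30 = -29)
n(J(0)) + (-3 + 2*0) = -29 + (-3 + 2*0) = -29 + (-3 + 0) = -29 - 3 = -32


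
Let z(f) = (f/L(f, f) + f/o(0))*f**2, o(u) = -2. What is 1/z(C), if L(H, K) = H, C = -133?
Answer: 2/2388015 ≈ 8.3752e-7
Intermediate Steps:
z(f) = f**2*(1 - f/2) (z(f) = (f/f + f/(-2))*f**2 = (1 + f*(-1/2))*f**2 = (1 - f/2)*f**2 = f**2*(1 - f/2))
1/z(C) = 1/((1/2)*(-133)**2*(2 - 1*(-133))) = 1/((1/2)*17689*(2 + 133)) = 1/((1/2)*17689*135) = 1/(2388015/2) = 2/2388015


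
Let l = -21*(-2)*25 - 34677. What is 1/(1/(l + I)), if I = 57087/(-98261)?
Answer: -3304279734/98261 ≈ -33628.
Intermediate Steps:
I = -57087/98261 (I = 57087*(-1/98261) = -57087/98261 ≈ -0.58097)
l = -33627 (l = 42*25 - 34677 = 1050 - 34677 = -33627)
1/(1/(l + I)) = 1/(1/(-33627 - 57087/98261)) = 1/(1/(-3304279734/98261)) = 1/(-98261/3304279734) = -3304279734/98261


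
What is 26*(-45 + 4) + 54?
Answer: -1012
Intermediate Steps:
26*(-45 + 4) + 54 = 26*(-41) + 54 = -1066 + 54 = -1012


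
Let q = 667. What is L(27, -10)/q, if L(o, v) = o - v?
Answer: 37/667 ≈ 0.055472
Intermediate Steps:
L(27, -10)/q = (27 - 1*(-10))/667 = (27 + 10)*(1/667) = 37*(1/667) = 37/667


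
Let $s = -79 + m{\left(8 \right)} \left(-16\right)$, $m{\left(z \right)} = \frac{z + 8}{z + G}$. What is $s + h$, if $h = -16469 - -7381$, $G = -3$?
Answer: $- \frac{46091}{5} \approx -9218.2$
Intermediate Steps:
$h = -9088$ ($h = -16469 + 7381 = -9088$)
$m{\left(z \right)} = \frac{8 + z}{-3 + z}$ ($m{\left(z \right)} = \frac{z + 8}{z - 3} = \frac{8 + z}{-3 + z}$)
$s = - \frac{651}{5}$ ($s = -79 + \frac{8 + 8}{-3 + 8} \left(-16\right) = -79 + \frac{1}{5} \cdot 16 \left(-16\right) = -79 + \frac{16}{5} \left(-16\right) = -79 - \frac{256}{5} = - \frac{651}{5} \approx -130.2$)
$s + h = - \frac{651}{5} - 9088 = - \frac{46091}{5}$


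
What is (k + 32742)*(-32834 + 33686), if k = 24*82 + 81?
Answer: 29641932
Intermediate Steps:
k = 2049 (k = 1968 + 81 = 2049)
(k + 32742)*(-32834 + 33686) = (2049 + 32742)*(-32834 + 33686) = 34791*852 = 29641932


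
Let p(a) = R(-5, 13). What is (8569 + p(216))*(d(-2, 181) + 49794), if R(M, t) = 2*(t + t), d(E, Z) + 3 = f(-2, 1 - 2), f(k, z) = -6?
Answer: 429196485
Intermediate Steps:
d(E, Z) = -9 (d(E, Z) = -3 - 6 = -9)
R(M, t) = 4*t (R(M, t) = 2*(2*t) = 4*t)
p(a) = 52 (p(a) = 4*13 = 52)
(8569 + p(216))*(d(-2, 181) + 49794) = (8569 + 52)*(-9 + 49794) = 8621*49785 = 429196485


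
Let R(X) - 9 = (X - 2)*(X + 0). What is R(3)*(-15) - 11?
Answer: -191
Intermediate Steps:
R(X) = 9 + X*(-2 + X) (R(X) = 9 + (X - 2)*(X + 0) = 9 + (-2 + X)*X = 9 + X*(-2 + X))
R(3)*(-15) - 11 = (9 + 3² - 2*3)*(-15) - 11 = (9 + 9 - 6)*(-15) - 11 = 12*(-15) - 11 = -180 - 11 = -191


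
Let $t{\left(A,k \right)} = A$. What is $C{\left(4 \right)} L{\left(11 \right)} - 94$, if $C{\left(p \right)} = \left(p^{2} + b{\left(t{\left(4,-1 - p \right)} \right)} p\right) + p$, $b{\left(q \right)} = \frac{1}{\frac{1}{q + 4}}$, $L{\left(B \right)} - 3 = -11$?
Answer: $-510$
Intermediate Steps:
$L{\left(B \right)} = -8$ ($L{\left(B \right)} = 3 - 11 = -8$)
$b{\left(q \right)} = 4 + q$ ($b{\left(q \right)} = \frac{1}{\frac{1}{4 + q}} = 4 + q$)
$C{\left(p \right)} = p^{2} + 9 p$ ($C{\left(p \right)} = \left(p^{2} + \left(4 + 4\right) p\right) + p = \left(p^{2} + 8 p\right) + p = p^{2} + 9 p$)
$C{\left(4 \right)} L{\left(11 \right)} - 94 = 4 \left(9 + 4\right) \left(-8\right) - 94 = 4 \cdot 13 \left(-8\right) - 94 = 52 \left(-8\right) - 94 = -416 - 94 = -510$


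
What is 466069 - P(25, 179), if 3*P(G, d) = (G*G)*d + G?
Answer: 428769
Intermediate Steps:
P(G, d) = G/3 + d*G²/3 (P(G, d) = ((G*G)*d + G)/3 = (G²*d + G)/3 = (d*G² + G)/3 = (G + d*G²)/3 = G/3 + d*G²/3)
466069 - P(25, 179) = 466069 - 25*(1 + 25*179)/3 = 466069 - 25*(1 + 4475)/3 = 466069 - 25*4476/3 = 466069 - 1*37300 = 466069 - 37300 = 428769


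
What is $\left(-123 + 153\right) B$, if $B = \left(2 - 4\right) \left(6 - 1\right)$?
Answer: $-300$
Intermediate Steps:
$B = -10$ ($B = \left(-2\right) 5 = -10$)
$\left(-123 + 153\right) B = \left(-123 + 153\right) \left(-10\right) = 30 \left(-10\right) = -300$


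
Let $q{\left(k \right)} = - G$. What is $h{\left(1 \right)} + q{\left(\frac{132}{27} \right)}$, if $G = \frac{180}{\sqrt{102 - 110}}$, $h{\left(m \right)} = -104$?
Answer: $-104 + 45 i \sqrt{2} \approx -104.0 + 63.64 i$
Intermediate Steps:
$G = - 45 i \sqrt{2}$ ($G = \frac{180}{\sqrt{-8}} = \frac{180}{2 i \sqrt{2}} = 180 \left(- \frac{i \sqrt{2}}{4}\right) = - 45 i \sqrt{2} \approx - 63.64 i$)
$q{\left(k \right)} = 45 i \sqrt{2}$ ($q{\left(k \right)} = - \left(-45\right) i \sqrt{2} = 45 i \sqrt{2}$)
$h{\left(1 \right)} + q{\left(\frac{132}{27} \right)} = -104 + 45 i \sqrt{2}$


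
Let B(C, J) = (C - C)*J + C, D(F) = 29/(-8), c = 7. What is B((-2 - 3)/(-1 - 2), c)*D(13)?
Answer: -145/24 ≈ -6.0417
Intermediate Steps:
D(F) = -29/8 (D(F) = 29*(-⅛) = -29/8)
B(C, J) = C (B(C, J) = 0*J + C = 0 + C = C)
B((-2 - 3)/(-1 - 2), c)*D(13) = ((-2 - 3)/(-1 - 2))*(-29/8) = -5/(-3)*(-29/8) = -5*(-⅓)*(-29/8) = (5/3)*(-29/8) = -145/24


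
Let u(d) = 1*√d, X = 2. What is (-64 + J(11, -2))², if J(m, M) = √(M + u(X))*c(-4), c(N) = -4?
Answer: 16*(16 + I*√(2 - √2))² ≈ 4086.6 + 391.87*I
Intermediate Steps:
u(d) = √d
J(m, M) = -4*√(M + √2) (J(m, M) = √(M + √2)*(-4) = -4*√(M + √2))
(-64 + J(11, -2))² = (-64 - 4*√(-2 + √2))²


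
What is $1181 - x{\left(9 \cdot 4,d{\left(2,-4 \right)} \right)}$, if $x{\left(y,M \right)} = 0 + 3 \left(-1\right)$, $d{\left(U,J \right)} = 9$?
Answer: $1184$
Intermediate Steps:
$x{\left(y,M \right)} = -3$ ($x{\left(y,M \right)} = 0 - 3 = -3$)
$1181 - x{\left(9 \cdot 4,d{\left(2,-4 \right)} \right)} = 1181 - -3 = 1181 + 3 = 1184$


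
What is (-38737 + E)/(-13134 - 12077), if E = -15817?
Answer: 54554/25211 ≈ 2.1639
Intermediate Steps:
(-38737 + E)/(-13134 - 12077) = (-38737 - 15817)/(-13134 - 12077) = -54554/(-25211) = -54554*(-1/25211) = 54554/25211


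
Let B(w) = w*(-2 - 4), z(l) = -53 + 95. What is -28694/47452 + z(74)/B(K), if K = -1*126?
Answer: -58630/106767 ≈ -0.54914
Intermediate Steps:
z(l) = 42
K = -126
B(w) = -6*w (B(w) = w*(-6) = -6*w)
-28694/47452 + z(74)/B(K) = -28694/47452 + 42/((-6*(-126))) = -28694*1/47452 + 42/756 = -14347/23726 + 42*(1/756) = -14347/23726 + 1/18 = -58630/106767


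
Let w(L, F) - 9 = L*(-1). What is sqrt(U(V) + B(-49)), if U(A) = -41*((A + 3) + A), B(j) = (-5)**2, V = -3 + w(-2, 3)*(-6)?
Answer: 2*sqrt(1390) ≈ 74.565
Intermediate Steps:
w(L, F) = 9 - L (w(L, F) = 9 + L*(-1) = 9 - L)
V = -69 (V = -3 + (9 - 1*(-2))*(-6) = -3 + (9 + 2)*(-6) = -3 + 11*(-6) = -3 - 66 = -69)
B(j) = 25
U(A) = -123 - 82*A (U(A) = -41*((3 + A) + A) = -41*(3 + 2*A) = -123 - 82*A)
sqrt(U(V) + B(-49)) = sqrt((-123 - 82*(-69)) + 25) = sqrt((-123 + 5658) + 25) = sqrt(5535 + 25) = sqrt(5560) = 2*sqrt(1390)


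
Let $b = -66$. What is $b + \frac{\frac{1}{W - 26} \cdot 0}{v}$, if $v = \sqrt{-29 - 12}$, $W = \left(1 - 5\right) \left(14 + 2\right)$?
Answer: $-66$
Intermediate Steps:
$W = -64$ ($W = \left(-4\right) 16 = -64$)
$v = i \sqrt{41}$ ($v = \sqrt{-41} = i \sqrt{41} \approx 6.4031 i$)
$b + \frac{\frac{1}{W - 26} \cdot 0}{v} = -66 + \frac{\frac{1}{-64 - 26} \cdot 0}{i \sqrt{41}} = -66 + \frac{1}{-90} \cdot 0 \left(- \frac{i \sqrt{41}}{41}\right) = -66 + \left(- \frac{1}{90}\right) 0 \left(- \frac{i \sqrt{41}}{41}\right) = -66 + 0 \left(- \frac{i \sqrt{41}}{41}\right) = -66 + 0 = -66$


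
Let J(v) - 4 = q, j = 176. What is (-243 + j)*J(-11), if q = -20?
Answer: 1072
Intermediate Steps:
J(v) = -16 (J(v) = 4 - 20 = -16)
(-243 + j)*J(-11) = (-243 + 176)*(-16) = -67*(-16) = 1072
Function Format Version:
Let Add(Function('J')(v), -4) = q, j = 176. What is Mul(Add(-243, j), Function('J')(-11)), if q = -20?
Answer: 1072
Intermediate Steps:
Function('J')(v) = -16 (Function('J')(v) = Add(4, -20) = -16)
Mul(Add(-243, j), Function('J')(-11)) = Mul(Add(-243, 176), -16) = Mul(-67, -16) = 1072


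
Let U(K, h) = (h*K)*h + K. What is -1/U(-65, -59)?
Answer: 1/226330 ≈ 4.4183e-6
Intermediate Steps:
U(K, h) = K + K*h**2 (U(K, h) = (K*h)*h + K = K*h**2 + K = K + K*h**2)
-1/U(-65, -59) = -1/((-65*(1 + (-59)**2))) = -1/((-65*(1 + 3481))) = -1/((-65*3482)) = -1/(-226330) = -1*(-1/226330) = 1/226330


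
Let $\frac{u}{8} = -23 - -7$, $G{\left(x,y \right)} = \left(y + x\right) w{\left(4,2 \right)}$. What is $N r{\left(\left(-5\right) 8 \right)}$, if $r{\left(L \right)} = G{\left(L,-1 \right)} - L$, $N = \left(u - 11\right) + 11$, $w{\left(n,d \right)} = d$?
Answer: $5376$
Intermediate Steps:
$G{\left(x,y \right)} = 2 x + 2 y$ ($G{\left(x,y \right)} = \left(y + x\right) 2 = \left(x + y\right) 2 = 2 x + 2 y$)
$u = -128$ ($u = 8 \left(-23 - -7\right) = 8 \left(-23 + 7\right) = 8 \left(-16\right) = -128$)
$N = -128$ ($N = \left(-128 - 11\right) + 11 = -139 + 11 = -128$)
$r{\left(L \right)} = -2 + L$ ($r{\left(L \right)} = \left(2 L + 2 \left(-1\right)\right) - L = \left(2 L - 2\right) - L = \left(-2 + 2 L\right) - L = -2 + L$)
$N r{\left(\left(-5\right) 8 \right)} = - 128 \left(-2 - 40\right) = \left(-128\right) \left(-42\right) = 5376$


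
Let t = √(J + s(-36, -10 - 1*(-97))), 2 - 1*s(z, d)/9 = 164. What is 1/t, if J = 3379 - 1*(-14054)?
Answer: √71/1065 ≈ 0.0079119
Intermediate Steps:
s(z, d) = -1458 (s(z, d) = 18 - 9*164 = 18 - 1476 = -1458)
J = 17433 (J = 3379 + 14054 = 17433)
t = 15*√71 (t = √(17433 - 1458) = √15975 = 15*√71 ≈ 126.39)
1/t = 1/(15*√71) = √71/1065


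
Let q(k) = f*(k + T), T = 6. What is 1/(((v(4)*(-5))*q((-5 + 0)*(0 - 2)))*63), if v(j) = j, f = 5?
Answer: -1/100800 ≈ -9.9206e-6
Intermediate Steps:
q(k) = 30 + 5*k (q(k) = 5*(k + 6) = 5*(6 + k) = 30 + 5*k)
1/(((v(4)*(-5))*q((-5 + 0)*(0 - 2)))*63) = 1/(((4*(-5))*(30 + 5*((-5 + 0)*(0 - 2))))*63) = 1/(-20*(30 + 5*(-5*(-2)))*63) = 1/(-20*(30 + 5*10)*63) = 1/(-20*(30 + 50)*63) = 1/(-20*80*63) = 1/(-1600*63) = 1/(-100800) = -1/100800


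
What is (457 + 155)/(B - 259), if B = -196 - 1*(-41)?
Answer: -34/23 ≈ -1.4783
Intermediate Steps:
B = -155 (B = -196 + 41 = -155)
(457 + 155)/(B - 259) = (457 + 155)/(-155 - 259) = 612/(-414) = 612*(-1/414) = -34/23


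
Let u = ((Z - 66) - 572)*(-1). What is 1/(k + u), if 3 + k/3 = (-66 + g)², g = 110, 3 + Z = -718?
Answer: 1/7158 ≈ 0.00013970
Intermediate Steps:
Z = -721 (Z = -3 - 718 = -721)
u = 1359 (u = ((-721 - 66) - 572)*(-1) = (-787 - 572)*(-1) = -1359*(-1) = 1359)
k = 5799 (k = -9 + 3*(-66 + 110)² = -9 + 3*44² = -9 + 3*1936 = -9 + 5808 = 5799)
1/(k + u) = 1/(5799 + 1359) = 1/7158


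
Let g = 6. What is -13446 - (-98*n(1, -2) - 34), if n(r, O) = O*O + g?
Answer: -12432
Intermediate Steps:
n(r, O) = 6 + O² (n(r, O) = O*O + 6 = O² + 6 = 6 + O²)
-13446 - (-98*n(1, -2) - 34) = -13446 - (-98*(6 + (-2)²) - 34) = -13446 - (-98*(6 + 4) - 34) = -13446 - (-98*10 - 34) = -13446 - (-980 - 34) = -13446 - 1*(-1014) = -13446 + 1014 = -12432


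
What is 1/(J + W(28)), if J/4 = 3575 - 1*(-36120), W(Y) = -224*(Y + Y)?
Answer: 1/146236 ≈ 6.8383e-6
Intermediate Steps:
W(Y) = -448*Y
J = 158780 (J = 4*(3575 - 1*(-36120)) = 4*(3575 + 36120) = 4*39695 = 158780)
1/(J + W(28)) = 1/(158780 - 448*28) = 1/(158780 - 12544) = 1/146236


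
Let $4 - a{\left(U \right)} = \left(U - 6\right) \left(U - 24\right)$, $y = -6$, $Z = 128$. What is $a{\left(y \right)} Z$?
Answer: $-45568$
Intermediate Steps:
$a{\left(U \right)} = 4 - \left(-24 + U\right) \left(-6 + U\right)$ ($a{\left(U \right)} = 4 - \left(U - 6\right) \left(U - 24\right) = 4 - \left(-6 + U\right) \left(-24 + U\right) = 4 - \left(-24 + U\right) \left(-6 + U\right)$)
$a{\left(y \right)} Z = \left(-140 - \left(-6\right)^{2} + 30 \left(-6\right)\right) 128 = \left(-140 - 36 - 180\right) 128 = \left(-356\right) 128 = -45568$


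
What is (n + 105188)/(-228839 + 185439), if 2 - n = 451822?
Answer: 43329/5425 ≈ 7.9869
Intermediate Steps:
n = -451820 (n = 2 - 1*451822 = 2 - 451822 = -451820)
(n + 105188)/(-228839 + 185439) = (-451820 + 105188)/(-228839 + 185439) = -346632/(-43400) = -346632*(-1/43400) = 43329/5425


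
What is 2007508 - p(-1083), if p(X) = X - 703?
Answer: 2009294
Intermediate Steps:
p(X) = -703 + X
2007508 - p(-1083) = 2007508 - (-703 - 1083) = 2007508 - 1*(-1786) = 2007508 + 1786 = 2009294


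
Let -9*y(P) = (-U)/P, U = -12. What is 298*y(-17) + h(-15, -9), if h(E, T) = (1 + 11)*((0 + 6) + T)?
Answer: -644/51 ≈ -12.627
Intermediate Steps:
h(E, T) = 72 + 12*T (h(E, T) = 12*(6 + T) = 72 + 12*T)
y(P) = -4/(3*P) (y(P) = -(-1*(-12))/(9*P) = -4/(3*P))
298*y(-17) + h(-15, -9) = 298*(-4/3/(-17)) + (72 + 12*(-9)) = 298*(-4/3*(-1/17)) + (72 - 108) = 298*(4/51) - 36 = 1192/51 - 36 = -644/51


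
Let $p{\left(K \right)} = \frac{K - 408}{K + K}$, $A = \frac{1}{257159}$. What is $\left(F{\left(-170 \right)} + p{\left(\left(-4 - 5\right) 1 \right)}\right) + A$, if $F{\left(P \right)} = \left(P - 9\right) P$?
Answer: $\frac{46987835327}{1542954} \approx 30453.0$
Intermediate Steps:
$F{\left(P \right)} = P \left(-9 + P\right)$ ($F{\left(P \right)} = \left(-9 + P\right) P = P \left(-9 + P\right)$)
$A = \frac{1}{257159} \approx 3.8886 \cdot 10^{-6}$
$p{\left(K \right)} = \frac{-408 + K}{2 K}$
$\left(F{\left(-170 \right)} + p{\left(\left(-4 - 5\right) 1 \right)}\right) + A = \left(- 170 \left(-9 - 170\right) + \frac{-408 + \left(-4 - 5\right) 1}{2 \left(-4 - 5\right) 1}\right) + \frac{1}{257159} = \left(\left(-170\right) \left(-179\right) + \frac{-408 - 9}{2 \left(\left(-9\right) 1\right)}\right) + \frac{1}{257159} = \left(30430 + \frac{-408 - 9}{2 \left(-9\right)}\right) + \frac{1}{257159} = \left(30430 + \frac{1}{2} \left(- \frac{1}{9}\right) \left(-417\right)\right) + \frac{1}{257159} = \left(30430 + \frac{139}{6}\right) + \frac{1}{257159} = \frac{182719}{6} + \frac{1}{257159} = \frac{46987835327}{1542954}$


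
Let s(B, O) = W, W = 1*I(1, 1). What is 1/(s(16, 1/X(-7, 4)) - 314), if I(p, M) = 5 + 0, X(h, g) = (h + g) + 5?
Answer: -1/309 ≈ -0.0032362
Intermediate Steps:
X(h, g) = 5 + g + h (X(h, g) = (g + h) + 5 = 5 + g + h)
I(p, M) = 5
W = 5 (W = 1*5 = 5)
s(B, O) = 5
1/(s(16, 1/X(-7, 4)) - 314) = 1/(5 - 314) = 1/(-309) = -1/309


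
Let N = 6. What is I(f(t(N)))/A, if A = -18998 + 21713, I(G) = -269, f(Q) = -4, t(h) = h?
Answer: -269/2715 ≈ -0.099079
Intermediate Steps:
A = 2715
I(f(t(N)))/A = -269/2715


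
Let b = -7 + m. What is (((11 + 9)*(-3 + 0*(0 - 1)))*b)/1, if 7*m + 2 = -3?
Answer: 3240/7 ≈ 462.86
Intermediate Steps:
m = -5/7 (m = -2/7 + (⅐)*(-3) = -2/7 - 3/7 = -5/7 ≈ -0.71429)
b = -54/7 (b = -7 - 5/7 = -54/7 ≈ -7.7143)
(((11 + 9)*(-3 + 0*(0 - 1)))*b)/1 = (((11 + 9)*(-3 + 0*(0 - 1)))*(-54/7))/1 = ((20*(-3 + 0*(-1)))*(-54/7))*1 = ((20*(-3 + 0))*(-54/7))*1 = ((20*(-3))*(-54/7))*1 = -60*(-54/7)*1 = (3240/7)*1 = 3240/7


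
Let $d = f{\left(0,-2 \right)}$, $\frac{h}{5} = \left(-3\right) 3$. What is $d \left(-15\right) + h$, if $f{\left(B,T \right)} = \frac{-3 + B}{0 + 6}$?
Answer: $- \frac{75}{2} \approx -37.5$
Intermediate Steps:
$h = -45$ ($h = 5 \left(\left(-3\right) 3\right) = 5 \left(-9\right) = -45$)
$f{\left(B,T \right)} = - \frac{1}{2} + \frac{B}{6}$ ($f{\left(B,T \right)} = \frac{-3 + B}{6} = \left(-3 + B\right) \frac{1}{6} = - \frac{1}{2} + \frac{B}{6}$)
$d = - \frac{1}{2}$ ($d = - \frac{1}{2} + \frac{1}{6} \cdot 0 = - \frac{1}{2} + 0 = - \frac{1}{2} \approx -0.5$)
$d \left(-15\right) + h = \left(- \frac{1}{2}\right) \left(-15\right) - 45 = \frac{15}{2} - 45 = - \frac{75}{2}$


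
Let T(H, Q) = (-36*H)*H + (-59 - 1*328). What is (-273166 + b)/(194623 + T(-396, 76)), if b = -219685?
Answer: 492851/5451140 ≈ 0.090412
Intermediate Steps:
T(H, Q) = -387 - 36*H**2 (T(H, Q) = -36*H**2 + (-59 - 328) = -36*H**2 - 387 = -387 - 36*H**2)
(-273166 + b)/(194623 + T(-396, 76)) = (-273166 - 219685)/(194623 + (-387 - 36*(-396)**2)) = -492851/(194623 + (-387 - 36*156816)) = -492851/(194623 + (-387 - 5645376)) = -492851/(194623 - 5645763) = -492851/(-5451140) = -492851*(-1/5451140) = 492851/5451140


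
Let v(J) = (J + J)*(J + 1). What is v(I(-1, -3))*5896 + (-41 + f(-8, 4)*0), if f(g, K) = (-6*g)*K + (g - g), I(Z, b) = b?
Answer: 70711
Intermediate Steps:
f(g, K) = -6*K*g (f(g, K) = -6*K*g + 0 = -6*K*g)
v(J) = 2*J*(1 + J) (v(J) = (2*J)*(1 + J) = 2*J*(1 + J))
v(I(-1, -3))*5896 + (-41 + f(-8, 4)*0) = (2*(-3)*(1 - 3))*5896 + (-41 - 6*4*(-8)*0) = (2*(-3)*(-2))*5896 + (-41 + 192*0) = 12*5896 + (-41 + 0) = 70752 - 41 = 70711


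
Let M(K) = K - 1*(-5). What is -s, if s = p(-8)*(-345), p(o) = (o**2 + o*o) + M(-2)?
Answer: 45195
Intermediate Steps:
M(K) = 5 + K (M(K) = K + 5 = 5 + K)
p(o) = 3 + 2*o**2 (p(o) = (o**2 + o*o) + (5 - 2) = (o**2 + o**2) + 3 = 2*o**2 + 3 = 3 + 2*o**2)
s = -45195 (s = (3 + 2*(-8)**2)*(-345) = (3 + 2*64)*(-345) = (3 + 128)*(-345) = 131*(-345) = -45195)
-s = -1*(-45195) = 45195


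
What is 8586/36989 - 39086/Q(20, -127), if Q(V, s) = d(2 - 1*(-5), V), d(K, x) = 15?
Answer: -1445623264/554835 ≈ -2605.5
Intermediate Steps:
Q(V, s) = 15
8586/36989 - 39086/Q(20, -127) = 8586/36989 - 39086/15 = -1445623264/554835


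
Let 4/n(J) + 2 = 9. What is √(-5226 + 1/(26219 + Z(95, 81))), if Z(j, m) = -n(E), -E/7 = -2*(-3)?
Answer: I*√176026801928363/183529 ≈ 72.291*I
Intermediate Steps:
E = -42 (E = -(-14)*(-3) = -7*6 = -42)
n(J) = 4/7 (n(J) = 4/(-2 + 9) = 4/7)
Z(j, m) = -4/7 (Z(j, m) = -1*4/7 = -4/7)
√(-5226 + 1/(26219 + Z(95, 81))) = √(-5226 + 1/(26219 - 4/7)) = √(-5226 + 1/(183529/7)) = √(-5226 + 7/183529) = √(-959122547/183529) = I*√176026801928363/183529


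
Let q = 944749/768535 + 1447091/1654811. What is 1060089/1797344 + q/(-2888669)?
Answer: 556357032838796593945447/943285148287325125064480 ≈ 0.58981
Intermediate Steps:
q = 2675521119124/1271780171885 (q = 944749*(1/768535) + 1447091*(1/1654811) = 944749/768535 + 1447091/1654811 = 2675521119124/1271780171885 ≈ 2.1038)
1060089/1797344 + q/(-2888669) = 1060089/1797344 + (2675521119124/1271780171885)/(-2888669) = 1060089*(1/1797344) + (2675521119124/1271780171885)*(-1/2888669) = 1060089/1797344 - 382217302732/524821708191267295 = 556357032838796593945447/943285148287325125064480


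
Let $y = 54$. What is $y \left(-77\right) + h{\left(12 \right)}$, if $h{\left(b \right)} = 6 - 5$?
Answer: $-4157$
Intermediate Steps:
$h{\left(b \right)} = 1$ ($h{\left(b \right)} = 6 - 5 = 1$)
$y \left(-77\right) + h{\left(12 \right)} = 54 \left(-77\right) + 1 = -4158 + 1 = -4157$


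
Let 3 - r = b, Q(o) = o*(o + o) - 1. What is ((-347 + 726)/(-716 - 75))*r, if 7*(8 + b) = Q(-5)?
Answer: -1516/791 ≈ -1.9166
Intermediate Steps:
Q(o) = -1 + 2*o² (Q(o) = o*(2*o) - 1 = 2*o² - 1 = -1 + 2*o²)
b = -1 (b = -8 + (-1 + 2*(-5)²)/7 = -8 + (-1 + 2*25)/7 = -8 + (-1 + 50)/7 = -8 + (⅐)*49 = -8 + 7 = -1)
r = 4 (r = 3 - 1*(-1) = 3 + 1 = 4)
((-347 + 726)/(-716 - 75))*r = ((-347 + 726)/(-716 - 75))*4 = (379/(-791))*4 = (379*(-1/791))*4 = -379/791*4 = -1516/791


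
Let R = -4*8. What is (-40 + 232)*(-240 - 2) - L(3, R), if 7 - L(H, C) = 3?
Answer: -46468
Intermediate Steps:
R = -32
L(H, C) = 4 (L(H, C) = 7 - 1*3 = 7 - 3 = 4)
(-40 + 232)*(-240 - 2) - L(3, R) = (-40 + 232)*(-240 - 2) - 1*4 = 192*(-242) - 4 = -46464 - 4 = -46468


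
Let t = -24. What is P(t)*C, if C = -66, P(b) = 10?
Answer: -660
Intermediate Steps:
P(t)*C = 10*(-66) = -660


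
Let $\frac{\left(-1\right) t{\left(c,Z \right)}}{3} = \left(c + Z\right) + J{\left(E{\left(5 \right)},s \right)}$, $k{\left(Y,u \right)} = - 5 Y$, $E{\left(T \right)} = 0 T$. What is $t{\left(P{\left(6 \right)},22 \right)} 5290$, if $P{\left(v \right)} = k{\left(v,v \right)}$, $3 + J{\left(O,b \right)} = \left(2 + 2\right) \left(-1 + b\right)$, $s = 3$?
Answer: $47610$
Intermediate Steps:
$E{\left(T \right)} = 0$
$J{\left(O,b \right)} = -7 + 4 b$ ($J{\left(O,b \right)} = -3 + \left(2 + 2\right) \left(-1 + b\right) = -3 + 4 \left(-1 + b\right) = -3 + \left(-4 + 4 b\right) = -7 + 4 b$)
$P{\left(v \right)} = - 5 v$
$t{\left(c,Z \right)} = -15 - 3 Z - 3 c$ ($t{\left(c,Z \right)} = - 3 \left(\left(c + Z\right) + \left(-7 + 4 \cdot 3\right)\right) = - 3 \left(\left(Z + c\right) + \left(-7 + 12\right)\right) = - 3 \left(\left(Z + c\right) + 5\right) = - 3 \left(5 + Z + c\right) = -15 - 3 Z - 3 c$)
$t{\left(P{\left(6 \right)},22 \right)} 5290 = \left(-15 - 66 - 3 \left(\left(-5\right) 6\right)\right) 5290 = \left(-15 - 66 - -90\right) 5290 = \left(-15 - 66 + 90\right) 5290 = 9 \cdot 5290 = 47610$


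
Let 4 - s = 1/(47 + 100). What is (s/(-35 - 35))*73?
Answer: -42851/10290 ≈ -4.1643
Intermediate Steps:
s = 587/147 (s = 4 - 1/(47 + 100) = 4 - 1/147 = 587/147 ≈ 3.9932)
(s/(-35 - 35))*73 = ((587/147)/(-35 - 35))*73 = ((587/147)/(-70))*73 = -1/70*587/147*73 = -587/10290*73 = -42851/10290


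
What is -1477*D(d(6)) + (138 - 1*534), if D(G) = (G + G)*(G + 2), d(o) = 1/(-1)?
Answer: 2558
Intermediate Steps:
d(o) = -1
D(G) = 2*G*(2 + G) (D(G) = (2*G)*(2 + G) = 2*G*(2 + G))
-1477*D(d(6)) + (138 - 1*534) = -2954*(-1)*(2 - 1) + (138 - 1*534) = -2954*(-1) + (138 - 534) = -1477*(-2) - 396 = 2954 - 396 = 2558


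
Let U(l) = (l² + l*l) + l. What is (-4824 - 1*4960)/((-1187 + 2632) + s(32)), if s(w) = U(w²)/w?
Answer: -9784/67013 ≈ -0.14600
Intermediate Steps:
U(l) = l + 2*l² (U(l) = (l² + l²) + l = 2*l² + l = l + 2*l²)
s(w) = w*(1 + 2*w²) (s(w) = (w²*(1 + 2*w²))/w = w*(1 + 2*w²))
(-4824 - 1*4960)/((-1187 + 2632) + s(32)) = (-4824 - 1*4960)/((-1187 + 2632) + (32 + 2*32³)) = (-4824 - 4960)/(1445 + (32 + 2*32768)) = -9784/(1445 + (32 + 65536)) = -9784/(1445 + 65568) = -9784/67013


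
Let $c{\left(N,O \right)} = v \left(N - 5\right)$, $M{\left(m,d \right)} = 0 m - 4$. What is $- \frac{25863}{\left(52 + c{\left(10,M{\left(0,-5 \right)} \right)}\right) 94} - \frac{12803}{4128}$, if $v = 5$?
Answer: $- \frac{99715289}{14939232} \approx -6.6747$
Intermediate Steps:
$M{\left(m,d \right)} = -4$ ($M{\left(m,d \right)} = 0 - 4 = -4$)
$c{\left(N,O \right)} = -25 + 5 N$ ($c{\left(N,O \right)} = 5 \left(N - 5\right) = 5 \left(-5 + N\right) = -25 + 5 N$)
$- \frac{25863}{\left(52 + c{\left(10,M{\left(0,-5 \right)} \right)}\right) 94} - \frac{12803}{4128} = - \frac{25863}{\left(52 + \left(-25 + 5 \cdot 10\right)\right) 94} - \frac{12803}{4128} = - \frac{25863}{\left(52 + \left(-25 + 50\right)\right) 94} - \frac{12803}{4128} = - \frac{25863}{\left(52 + 25\right) 94} - \frac{12803}{4128} = - \frac{25863}{77 \cdot 94} - \frac{12803}{4128} = - \frac{25863}{7238} - \frac{12803}{4128} = - \frac{99715289}{14939232}$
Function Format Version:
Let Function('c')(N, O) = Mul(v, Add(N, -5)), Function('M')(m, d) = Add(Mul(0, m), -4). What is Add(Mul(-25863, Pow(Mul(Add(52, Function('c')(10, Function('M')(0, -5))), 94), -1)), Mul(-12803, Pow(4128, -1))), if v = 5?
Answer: Rational(-99715289, 14939232) ≈ -6.6747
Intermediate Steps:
Function('M')(m, d) = -4 (Function('M')(m, d) = Add(0, -4) = -4)
Function('c')(N, O) = Add(-25, Mul(5, N)) (Function('c')(N, O) = Mul(5, Add(N, -5)) = Mul(5, Add(-5, N)) = Add(-25, Mul(5, N)))
Add(Mul(-25863, Pow(Mul(Add(52, Function('c')(10, Function('M')(0, -5))), 94), -1)), Mul(-12803, Pow(4128, -1))) = Add(Mul(-25863, Pow(Mul(Add(52, Add(-25, Mul(5, 10))), 94), -1)), Mul(-12803, Pow(4128, -1))) = Add(Mul(-25863, Pow(Mul(Add(52, Add(-25, 50)), 94), -1)), Mul(-12803, Rational(1, 4128))) = Add(Mul(-25863, Pow(Mul(Add(52, 25), 94), -1)), Rational(-12803, 4128)) = Add(Mul(-25863, Pow(Mul(77, 94), -1)), Rational(-12803, 4128)) = Add(Mul(-25863, Pow(7238, -1)), Rational(-12803, 4128)) = Add(Mul(-25863, Rational(1, 7238)), Rational(-12803, 4128)) = Add(Rational(-25863, 7238), Rational(-12803, 4128)) = Rational(-99715289, 14939232)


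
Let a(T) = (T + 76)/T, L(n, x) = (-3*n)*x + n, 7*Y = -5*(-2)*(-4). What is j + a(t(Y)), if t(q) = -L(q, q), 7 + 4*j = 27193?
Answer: 4316878/635 ≈ 6798.2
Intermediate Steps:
Y = -40/7 (Y = (-5*(-2)*(-4))/7 = (10*(-4))/7 = (⅐)*(-40) = -40/7 ≈ -5.7143)
j = 13593/2 (j = -7/4 + (¼)*27193 = -7/4 + 27193/4 = 13593/2 ≈ 6796.5)
L(n, x) = n - 3*n*x (L(n, x) = -3*n*x + n = n - 3*n*x)
t(q) = -q*(1 - 3*q)
a(T) = (76 + T)/T
j + a(t(Y)) = 13593/2 + (76 - 40*(-1 + 3*(-40/7))/7)/((-40*(-1 + 3*(-40/7))/7)) = 13593/2 + (76 - 40*(-1 - 120/7)/7)/((-40*(-1 - 120/7)/7)) = 13593/2 + (76 - 40/7*(-127/7))/((-40/7*(-127/7))) = 13593/2 + (76 + 5080/49)/(5080/49) = 13593/2 + (49/5080)*(8804/49) = 13593/2 + 2201/1270 = 4316878/635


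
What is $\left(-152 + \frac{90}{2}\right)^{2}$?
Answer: $11449$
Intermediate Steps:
$\left(-152 + \frac{90}{2}\right)^{2} = \left(-152 + 90 \cdot \frac{1}{2}\right)^{2} = \left(-152 + 45\right)^{2} = \left(-107\right)^{2} = 11449$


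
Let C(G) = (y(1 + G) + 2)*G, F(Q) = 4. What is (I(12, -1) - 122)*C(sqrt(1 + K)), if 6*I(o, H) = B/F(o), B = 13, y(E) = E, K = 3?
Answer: -14575/12 ≈ -1214.6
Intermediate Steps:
C(G) = G*(3 + G) (C(G) = ((1 + G) + 2)*G = (3 + G)*G = G*(3 + G))
I(o, H) = 13/24 (I(o, H) = (13/4)/6 = (13*(1/4))/6 = (1/6)*(13/4) = 13/24)
(I(12, -1) - 122)*C(sqrt(1 + K)) = (13/24 - 122)*(sqrt(1 + 3)*(3 + sqrt(1 + 3))) = -2915*sqrt(4)*(3 + sqrt(4))/24 = -2915*(3 + 2)/12 = -2915*5/12 = -2915/24*10 = -14575/12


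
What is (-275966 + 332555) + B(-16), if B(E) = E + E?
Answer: 56557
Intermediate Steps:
B(E) = 2*E
(-275966 + 332555) + B(-16) = (-275966 + 332555) + 2*(-16) = 56589 - 32 = 56557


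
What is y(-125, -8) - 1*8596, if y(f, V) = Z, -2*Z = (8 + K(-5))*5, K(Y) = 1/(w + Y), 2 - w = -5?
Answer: -34469/4 ≈ -8617.3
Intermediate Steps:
w = 7 (w = 2 - 1*(-5) = 2 + 5 = 7)
K(Y) = 1/(7 + Y)
Z = -85/4 (Z = -(8 + 1/(7 - 5))*5/2 = -(8 + 1/2)*5/2 = -(8 + ½)*5/2 = -17*5/4 = -½*85/2 = -85/4 ≈ -21.250)
y(f, V) = -85/4
y(-125, -8) - 1*8596 = -85/4 - 1*8596 = -85/4 - 8596 = -34469/4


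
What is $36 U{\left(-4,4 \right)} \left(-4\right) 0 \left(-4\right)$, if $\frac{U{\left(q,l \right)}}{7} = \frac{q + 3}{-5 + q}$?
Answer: $0$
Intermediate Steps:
$U{\left(q,l \right)} = \frac{7 \left(3 + q\right)}{-5 + q}$ ($U{\left(q,l \right)} = 7 \frac{q + 3}{-5 + q} = 7 \frac{3 + q}{-5 + q} = \frac{7 \left(3 + q\right)}{-5 + q}$)
$36 U{\left(-4,4 \right)} \left(-4\right) 0 \left(-4\right) = 36 \frac{7 \left(3 - 4\right)}{-5 - 4} \left(-4\right) 0 \left(-4\right) = 36 \cdot 7 \frac{1}{-9} \left(-1\right) \left(-4\right) 0 \left(-4\right) = 36 \cdot 7 \left(- \frac{1}{9}\right) \left(-1\right) \left(-4\right) 0 \left(-4\right) = 36 \cdot \frac{7}{9} \left(-4\right) 0 \left(-4\right) = 36 \left(\left(- \frac{28}{9}\right) 0\right) \left(-4\right) = 36 \cdot 0 \left(-4\right) = 0 \left(-4\right) = 0$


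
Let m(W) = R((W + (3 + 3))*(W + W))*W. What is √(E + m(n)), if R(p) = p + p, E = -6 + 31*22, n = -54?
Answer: 2*I*√139799 ≈ 747.79*I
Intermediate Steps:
E = 676 (E = -6 + 682 = 676)
R(p) = 2*p
m(W) = 4*W²*(6 + W) (m(W) = (2*((W + (3 + 3))*(W + W)))*W = (2*((W + 6)*(2*W)))*W = (2*((6 + W)*(2*W)))*W = (2*(2*W*(6 + W)))*W = (4*W*(6 + W))*W = 4*W²*(6 + W))
√(E + m(n)) = √(676 + 4*(-54)²*(6 - 54)) = √(676 + 4*2916*(-48)) = √(676 - 559872) = √(-559196) = 2*I*√139799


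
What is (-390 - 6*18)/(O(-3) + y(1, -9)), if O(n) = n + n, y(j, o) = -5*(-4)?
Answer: -249/7 ≈ -35.571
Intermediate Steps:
y(j, o) = 20
O(n) = 2*n
(-390 - 6*18)/(O(-3) + y(1, -9)) = (-390 - 6*18)/(2*(-3) + 20) = (-390 - 108)/(-6 + 20) = -498/14 = -498*1/14 = -249/7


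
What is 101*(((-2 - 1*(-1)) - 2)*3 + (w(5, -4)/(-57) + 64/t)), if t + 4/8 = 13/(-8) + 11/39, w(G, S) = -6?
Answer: -48133267/10925 ≈ -4405.8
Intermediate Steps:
t = -575/312 (t = -1/2 + (13/(-8) + 11/39) = -1/2 + (13*(-1/8) + 11*(1/39)) = -1/2 + (-13/8 + 11/39) = -1/2 - 419/312 = -575/312 ≈ -1.8429)
101*(((-2 - 1*(-1)) - 2)*3 + (w(5, -4)/(-57) + 64/t)) = 101*(((-2 - 1*(-1)) - 2)*3 + (-6/(-57) + 64/(-575/312))) = 101*(((-2 + 1) - 2)*3 + (-6*(-1/57) + 64*(-312/575))) = 101*((-1 - 2)*3 + (2/19 - 19968/575)) = 101*(-3*3 - 378242/10925) = 101*(-9 - 378242/10925) = 101*(-476567/10925) = -48133267/10925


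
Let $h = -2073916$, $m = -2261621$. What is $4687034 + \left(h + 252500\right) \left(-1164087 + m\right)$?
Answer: $6239644049562$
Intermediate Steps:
$4687034 + \left(h + 252500\right) \left(-1164087 + m\right) = 4687034 + \left(-2073916 + 252500\right) \left(-1164087 - 2261621\right) = 4687034 - -6239639362528 = 4687034 + 6239639362528 = 6239644049562$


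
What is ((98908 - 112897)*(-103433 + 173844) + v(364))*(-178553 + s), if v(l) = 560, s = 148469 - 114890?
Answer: 142796333803106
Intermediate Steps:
s = 33579
((98908 - 112897)*(-103433 + 173844) + v(364))*(-178553 + s) = ((98908 - 112897)*(-103433 + 173844) + 560)*(-178553 + 33579) = (-13989*70411 + 560)*(-144974) = (-984979479 + 560)*(-144974) = -984978919*(-144974) = 142796333803106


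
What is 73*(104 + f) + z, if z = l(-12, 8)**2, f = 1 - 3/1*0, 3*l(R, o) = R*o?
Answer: 8689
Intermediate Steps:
l(R, o) = R*o/3 (l(R, o) = (R*o)/3 = R*o/3)
f = 1 (f = 1 - 3*1*0 = 1 - 3*0 = 1 + 0 = 1)
z = 1024 (z = ((1/3)*(-12)*8)**2 = (-32)**2 = 1024)
73*(104 + f) + z = 73*(104 + 1) + 1024 = 73*105 + 1024 = 7665 + 1024 = 8689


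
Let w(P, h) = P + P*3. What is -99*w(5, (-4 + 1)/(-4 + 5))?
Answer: -1980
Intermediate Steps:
w(P, h) = 4*P (w(P, h) = P + 3*P = 4*P)
-99*w(5, (-4 + 1)/(-4 + 5)) = -396*5 = -99*20 = -1980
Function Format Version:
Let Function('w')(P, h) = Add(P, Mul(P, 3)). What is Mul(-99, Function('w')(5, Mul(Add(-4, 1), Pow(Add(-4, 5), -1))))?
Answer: -1980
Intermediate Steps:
Function('w')(P, h) = Mul(4, P) (Function('w')(P, h) = Add(P, Mul(3, P)) = Mul(4, P))
Mul(-99, Function('w')(5, Mul(Add(-4, 1), Pow(Add(-4, 5), -1)))) = Mul(-99, Mul(4, 5)) = Mul(-99, 20) = -1980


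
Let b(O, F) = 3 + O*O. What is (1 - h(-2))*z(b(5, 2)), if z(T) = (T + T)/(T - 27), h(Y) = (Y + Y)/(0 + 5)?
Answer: 504/5 ≈ 100.80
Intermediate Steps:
b(O, F) = 3 + O**2
h(Y) = 2*Y/5 (h(Y) = (2*Y)/5 = (2*Y)*(1/5) = 2*Y/5)
z(T) = 2*T/(-27 + T) (z(T) = (2*T)/(-27 + T) = 2*T/(-27 + T))
(1 - h(-2))*z(b(5, 2)) = (1 - 2*(-2)/5)*(2*(3 + 5**2)/(-27 + (3 + 5**2))) = (1 - 1*(-4/5))*(2*(3 + 25)/(-27 + (3 + 25))) = (1 + 4/5)*(2*28/(-27 + 28)) = 9*(2*28/1)/5 = 9*(2*28*1)/5 = (9/5)*56 = 504/5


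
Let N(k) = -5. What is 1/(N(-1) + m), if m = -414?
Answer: -1/419 ≈ -0.0023866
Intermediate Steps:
1/(N(-1) + m) = 1/(-5 - 414) = 1/(-419) = -1/419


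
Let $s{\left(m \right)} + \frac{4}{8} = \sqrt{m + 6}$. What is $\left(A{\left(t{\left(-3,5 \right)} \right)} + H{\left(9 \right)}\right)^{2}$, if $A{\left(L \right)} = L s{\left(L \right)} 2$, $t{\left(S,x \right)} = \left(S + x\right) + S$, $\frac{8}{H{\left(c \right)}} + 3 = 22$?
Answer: $\frac{7949}{361} - \frac{108 \sqrt{5}}{19} \approx 9.3091$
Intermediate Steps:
$s{\left(m \right)} = - \frac{1}{2} + \sqrt{6 + m}$ ($s{\left(m \right)} = - \frac{1}{2} + \sqrt{m + 6} = - \frac{1}{2} + \sqrt{6 + m}$)
$H{\left(c \right)} = \frac{8}{19}$ ($H{\left(c \right)} = \frac{8}{-3 + 22} = \frac{8}{19}$)
$t{\left(S,x \right)} = x + 2 S$
$A{\left(L \right)} = 2 L \left(- \frac{1}{2} + \sqrt{6 + L}\right)$ ($A{\left(L \right)} = L \left(- \frac{1}{2} + \sqrt{6 + L}\right) 2 = 2 L \left(- \frac{1}{2} + \sqrt{6 + L}\right)$)
$\left(A{\left(t{\left(-3,5 \right)} \right)} + H{\left(9 \right)}\right)^{2} = \left(\left(5 + 2 \left(-3\right)\right) \left(-1 + 2 \sqrt{6 + \left(5 + 2 \left(-3\right)\right)}\right) + \frac{8}{19}\right)^{2} = \left(\left(5 - 6\right) \left(-1 + 2 \sqrt{6 + \left(5 - 6\right)}\right) + \frac{8}{19}\right)^{2} = \left(- (-1 + 2 \sqrt{6 - 1}) + \frac{8}{19}\right)^{2} = \left(- (-1 + 2 \sqrt{5}) + \frac{8}{19}\right)^{2} = \left(\left(1 - 2 \sqrt{5}\right) + \frac{8}{19}\right)^{2} = \left(\frac{27}{19} - 2 \sqrt{5}\right)^{2}$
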